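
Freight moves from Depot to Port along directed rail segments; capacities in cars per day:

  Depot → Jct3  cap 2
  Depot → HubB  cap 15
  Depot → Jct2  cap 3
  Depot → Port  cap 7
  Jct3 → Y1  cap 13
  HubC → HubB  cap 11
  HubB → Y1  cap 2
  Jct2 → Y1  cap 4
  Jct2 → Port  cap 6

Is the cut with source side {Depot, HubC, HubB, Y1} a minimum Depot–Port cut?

Given cut capacity: 2 + 3 + 7 = 12.
Augment Depot→Port: bottleneck 7, flow now 7.
Augment Depot→Jct2→Port: bottleneck 3, flow now 10.
No augmenting path remains; maximum flow = 10.
In the residual graph, reachable from Depot: {Depot, Jct3, HubB, Y1}.
Min-cut edges: Depot→Jct2 (3), Depot→Port (7); capacity 3 + 7 = 10.
Cut capacity 12 exceeds the max flow 10, so it is not minimum.

No — its capacity is 12, but the minimum cut has capacity 10.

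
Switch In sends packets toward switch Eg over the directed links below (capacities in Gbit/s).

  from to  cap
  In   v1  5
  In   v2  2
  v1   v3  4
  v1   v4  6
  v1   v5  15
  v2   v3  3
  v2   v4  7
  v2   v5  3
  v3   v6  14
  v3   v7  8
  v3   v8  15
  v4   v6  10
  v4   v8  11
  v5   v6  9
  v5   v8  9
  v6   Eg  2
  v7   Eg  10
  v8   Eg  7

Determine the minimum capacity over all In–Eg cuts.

Augment In→v1→v3→v6→Eg: bottleneck 2, flow now 2.
Augment In→v1→v3→v7→Eg: bottleneck 2, flow now 4.
Augment In→v1→v4→v8→Eg: bottleneck 1, flow now 5.
Augment In→v2→v3→v7→Eg: bottleneck 2, flow now 7.
No augmenting path remains; maximum flow = 7.
By max-flow min-cut, the minimum cut capacity equals the max flow.
In the residual graph, reachable from In: {In}.
Min-cut edges: In→v1 (5), In→v2 (2); capacity 5 + 2 = 7.

7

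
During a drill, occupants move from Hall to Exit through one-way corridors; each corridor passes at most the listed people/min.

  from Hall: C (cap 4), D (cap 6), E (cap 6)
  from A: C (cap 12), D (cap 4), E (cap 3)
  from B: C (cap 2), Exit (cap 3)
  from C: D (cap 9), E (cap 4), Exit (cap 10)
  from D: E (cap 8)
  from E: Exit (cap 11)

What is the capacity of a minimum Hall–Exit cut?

Augment Hall→C→Exit: bottleneck 4, flow now 4.
Augment Hall→E→Exit: bottleneck 6, flow now 10.
Augment Hall→D→E→Exit: bottleneck 5, flow now 15.
No augmenting path remains; maximum flow = 15.
By max-flow min-cut, the minimum cut capacity equals the max flow.
In the residual graph, reachable from Hall: {Hall, D, E}.
Min-cut edges: Hall→C (4), E→Exit (11); capacity 4 + 11 = 15.

15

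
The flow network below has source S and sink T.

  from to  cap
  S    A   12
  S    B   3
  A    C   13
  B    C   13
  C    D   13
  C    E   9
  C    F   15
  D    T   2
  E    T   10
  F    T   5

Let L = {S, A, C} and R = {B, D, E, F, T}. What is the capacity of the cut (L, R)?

Edges leaving {S, A, C}: S→B (3), C→D (13), C→E (9), C→F (15).
Cut capacity = 3 + 13 + 9 + 15 = 40.

40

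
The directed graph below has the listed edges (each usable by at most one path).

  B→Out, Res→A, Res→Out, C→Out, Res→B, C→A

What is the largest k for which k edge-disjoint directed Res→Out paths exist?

2

Assign every edge capacity 1; by Menger, the answer equals the max flow.
Path Res→Out (+1); total 1.
Path Res→B→Out (+1); total 2.
No residual Res→Out path; max flow = 2.
Certifying cut of size 2: {Res→B, Res→Out}.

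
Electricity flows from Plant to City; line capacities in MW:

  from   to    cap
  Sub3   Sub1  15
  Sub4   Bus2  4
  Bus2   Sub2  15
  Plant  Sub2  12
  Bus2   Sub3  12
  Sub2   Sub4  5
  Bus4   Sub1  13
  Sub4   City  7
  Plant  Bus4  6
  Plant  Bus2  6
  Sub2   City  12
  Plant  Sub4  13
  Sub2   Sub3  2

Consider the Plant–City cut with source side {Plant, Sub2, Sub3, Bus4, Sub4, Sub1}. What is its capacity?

29

Edges leaving {Plant, Sub2, Sub3, Bus4, Sub4, Sub1}: Plant→Bus2 (6), Sub2→City (12), Sub4→Bus2 (4), Sub4→City (7).
Cut capacity = 6 + 12 + 4 + 7 = 29.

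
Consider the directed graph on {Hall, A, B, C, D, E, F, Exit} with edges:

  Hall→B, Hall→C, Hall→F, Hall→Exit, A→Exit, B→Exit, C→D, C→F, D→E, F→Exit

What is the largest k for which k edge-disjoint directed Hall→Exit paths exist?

Assign every edge capacity 1; by Menger, the answer equals the max flow.
Path Hall→Exit (+1); total 1.
Path Hall→B→Exit (+1); total 2.
Path Hall→F→Exit (+1); total 3.
No residual Hall→Exit path; max flow = 3.
Certifying cut of size 3: {F→Exit, Hall→B, Hall→Exit}.

3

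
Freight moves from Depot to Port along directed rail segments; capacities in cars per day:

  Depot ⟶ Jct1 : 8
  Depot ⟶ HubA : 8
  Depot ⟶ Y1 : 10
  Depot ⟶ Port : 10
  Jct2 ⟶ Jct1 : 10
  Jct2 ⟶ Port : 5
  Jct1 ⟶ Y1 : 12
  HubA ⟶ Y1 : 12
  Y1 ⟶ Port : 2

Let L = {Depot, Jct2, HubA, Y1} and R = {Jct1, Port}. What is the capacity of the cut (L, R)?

Edges leaving {Depot, Jct2, HubA, Y1}: Depot→Jct1 (8), Depot→Port (10), Jct2→Jct1 (10), Jct2→Port (5), Y1→Port (2).
Cut capacity = 8 + 10 + 10 + 5 + 2 = 35.

35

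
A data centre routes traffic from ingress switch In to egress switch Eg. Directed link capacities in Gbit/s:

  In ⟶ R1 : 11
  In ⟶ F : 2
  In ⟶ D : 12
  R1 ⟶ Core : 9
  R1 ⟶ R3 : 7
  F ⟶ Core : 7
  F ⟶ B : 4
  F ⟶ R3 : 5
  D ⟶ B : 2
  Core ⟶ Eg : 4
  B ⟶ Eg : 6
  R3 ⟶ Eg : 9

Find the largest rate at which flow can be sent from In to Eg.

Augment In→R1→Core→Eg: bottleneck 4, flow now 4.
Augment In→R1→R3→Eg: bottleneck 7, flow now 11.
Augment In→F→B→Eg: bottleneck 2, flow now 13.
Augment In→D→B→Eg: bottleneck 2, flow now 15.
No augmenting path remains; maximum flow = 15.
In the residual graph, reachable from In: {In, D}.
Min-cut edges: In→R1 (11), In→F (2), D→B (2); capacity 11 + 2 + 2 = 15.
This cut is saturated, so no flow can exceed 15.

15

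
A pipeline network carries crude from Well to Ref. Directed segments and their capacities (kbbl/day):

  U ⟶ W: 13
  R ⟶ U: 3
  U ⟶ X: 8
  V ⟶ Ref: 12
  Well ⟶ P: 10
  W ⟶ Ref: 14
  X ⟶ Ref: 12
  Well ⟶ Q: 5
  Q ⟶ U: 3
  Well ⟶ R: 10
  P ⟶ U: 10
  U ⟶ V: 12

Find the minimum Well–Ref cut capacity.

16

Augment Well→P→U→V→Ref: bottleneck 10, flow now 10.
Augment Well→Q→U→V→Ref: bottleneck 2, flow now 12.
Augment Well→Q→U→W→Ref: bottleneck 1, flow now 13.
Augment Well→R→U→W→Ref: bottleneck 3, flow now 16.
No augmenting path remains; maximum flow = 16.
By max-flow min-cut, the minimum cut capacity equals the max flow.
In the residual graph, reachable from Well: {Well, Q, R}.
Min-cut edges: Well→P (10), Q→U (3), R→U (3); capacity 10 + 3 + 3 = 16.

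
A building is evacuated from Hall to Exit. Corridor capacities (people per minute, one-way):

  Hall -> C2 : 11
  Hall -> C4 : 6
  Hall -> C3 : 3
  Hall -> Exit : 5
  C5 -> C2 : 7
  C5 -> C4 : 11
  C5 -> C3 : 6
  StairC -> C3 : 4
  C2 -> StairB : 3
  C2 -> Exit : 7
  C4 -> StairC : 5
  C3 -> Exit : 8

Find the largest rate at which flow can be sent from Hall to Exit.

Augment Hall→Exit: bottleneck 5, flow now 5.
Augment Hall→C2→Exit: bottleneck 7, flow now 12.
Augment Hall→C3→Exit: bottleneck 3, flow now 15.
Augment Hall→C4→StairC→C3→Exit: bottleneck 4, flow now 19.
No augmenting path remains; maximum flow = 19.
In the residual graph, reachable from Hall: {Hall, StairC, C2, StairB, C4}.
Min-cut edges: Hall→C3 (3), Hall→Exit (5), StairC→C3 (4), C2→Exit (7); capacity 3 + 5 + 4 + 7 = 19.
This cut is saturated, so no flow can exceed 19.

19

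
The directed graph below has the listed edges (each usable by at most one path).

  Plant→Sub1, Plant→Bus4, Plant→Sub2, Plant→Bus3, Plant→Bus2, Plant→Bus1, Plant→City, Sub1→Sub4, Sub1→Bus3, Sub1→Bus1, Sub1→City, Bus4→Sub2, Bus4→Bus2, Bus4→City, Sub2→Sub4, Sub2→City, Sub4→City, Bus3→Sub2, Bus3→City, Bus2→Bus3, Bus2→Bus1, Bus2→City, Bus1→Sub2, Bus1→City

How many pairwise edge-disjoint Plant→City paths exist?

7

Assign every edge capacity 1; by Menger, the answer equals the max flow.
Path Plant→City (+1); total 1.
Path Plant→Sub1→City (+1); total 2.
Path Plant→Bus4→City (+1); total 3.
Path Plant→Sub2→City (+1); total 4.
Path Plant→Bus3→City (+1); total 5.
Path Plant→Bus2→City (+1); total 6.
Path Plant→Bus1→City (+1); total 7.
No residual Plant→City path; max flow = 7.
Certifying cut of size 7: {Plant→Bus1, Plant→Bus2, Plant→Bus3, Plant→Bus4, Plant→City, Plant→Sub1, Plant→Sub2}.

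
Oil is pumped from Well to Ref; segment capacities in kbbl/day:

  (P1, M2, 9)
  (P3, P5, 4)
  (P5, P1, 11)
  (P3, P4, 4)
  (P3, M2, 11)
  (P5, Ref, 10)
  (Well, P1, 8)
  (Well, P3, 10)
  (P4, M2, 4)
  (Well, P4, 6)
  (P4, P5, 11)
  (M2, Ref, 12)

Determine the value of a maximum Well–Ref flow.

Augment Well→P4→P5→Ref: bottleneck 6, flow now 6.
Augment Well→P3→P5→Ref: bottleneck 4, flow now 10.
Augment Well→P3→M2→Ref: bottleneck 6, flow now 16.
Augment Well→P1→M2→Ref: bottleneck 6, flow now 22.
No augmenting path remains; maximum flow = 22.
In the residual graph, reachable from Well: {Well, P4, P3, P1, P5, M2}.
Min-cut edges: P5→Ref (10), M2→Ref (12); capacity 10 + 12 = 22.
This cut is saturated, so no flow can exceed 22.

22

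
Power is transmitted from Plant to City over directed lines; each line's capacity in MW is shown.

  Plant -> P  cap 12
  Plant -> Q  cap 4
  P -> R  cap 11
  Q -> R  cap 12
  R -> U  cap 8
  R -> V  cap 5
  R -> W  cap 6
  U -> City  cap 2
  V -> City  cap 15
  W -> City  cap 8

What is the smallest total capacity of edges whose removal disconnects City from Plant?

Augment Plant→P→R→U→City: bottleneck 2, flow now 2.
Augment Plant→P→R→V→City: bottleneck 5, flow now 7.
Augment Plant→P→R→W→City: bottleneck 4, flow now 11.
Augment Plant→Q→R→W→City: bottleneck 2, flow now 13.
No augmenting path remains; maximum flow = 13.
By max-flow min-cut, the minimum cut capacity equals the max flow.
In the residual graph, reachable from Plant: {Plant, P, Q, R, U}.
Min-cut edges: R→V (5), R→W (6), U→City (2); capacity 5 + 6 + 2 = 13.

13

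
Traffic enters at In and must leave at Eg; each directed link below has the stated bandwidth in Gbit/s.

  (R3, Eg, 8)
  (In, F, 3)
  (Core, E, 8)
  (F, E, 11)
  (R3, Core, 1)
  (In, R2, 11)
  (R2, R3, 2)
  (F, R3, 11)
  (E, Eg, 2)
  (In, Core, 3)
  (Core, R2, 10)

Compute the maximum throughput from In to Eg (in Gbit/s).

7

Augment In→R2→R3→Eg: bottleneck 2, flow now 2.
Augment In→F→E→Eg: bottleneck 2, flow now 4.
Augment In→F→R3→Eg: bottleneck 1, flow now 5.
Augment In→Core→E→F→R3→Eg: bottleneck 2, flow now 7. (uses reverse residual edge)
No augmenting path remains; maximum flow = 7.
In the residual graph, reachable from In: {In, R2, Core, E}.
Min-cut edges: In→F (3), R2→R3 (2), E→Eg (2); capacity 3 + 2 + 2 = 7.
This cut is saturated, so no flow can exceed 7.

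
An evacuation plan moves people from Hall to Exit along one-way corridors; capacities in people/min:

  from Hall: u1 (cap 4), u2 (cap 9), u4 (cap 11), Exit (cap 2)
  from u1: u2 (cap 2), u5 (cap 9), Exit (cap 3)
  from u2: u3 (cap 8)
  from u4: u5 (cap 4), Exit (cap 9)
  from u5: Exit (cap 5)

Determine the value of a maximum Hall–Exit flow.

Augment Hall→Exit: bottleneck 2, flow now 2.
Augment Hall→u1→Exit: bottleneck 3, flow now 5.
Augment Hall→u4→Exit: bottleneck 9, flow now 14.
Augment Hall→u1→u5→Exit: bottleneck 1, flow now 15.
Augment Hall→u4→u5→Exit: bottleneck 2, flow now 17.
No augmenting path remains; maximum flow = 17.
In the residual graph, reachable from Hall: {Hall, u2, u3}.
Min-cut edges: Hall→u1 (4), Hall→u4 (11), Hall→Exit (2); capacity 4 + 11 + 2 = 17.
This cut is saturated, so no flow can exceed 17.

17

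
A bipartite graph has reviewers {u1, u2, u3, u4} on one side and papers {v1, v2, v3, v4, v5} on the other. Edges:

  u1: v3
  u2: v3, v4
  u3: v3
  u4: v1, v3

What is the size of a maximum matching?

3

Unit-capacity flow: source→left, listed edges, right→sink; max matching = max flow.
Augmenting path u1→v3 (+1); matched 1.
Augmenting path u2→v4 (+1); matched 2.
Augmenting path u4→v1 (+1); matched 3.
No augmenting path remains; maximum matching = 3.
König certificate: {u2, u4, v3} is a vertex cover of size 3 (every listed pair touches it), so no matching can be larger.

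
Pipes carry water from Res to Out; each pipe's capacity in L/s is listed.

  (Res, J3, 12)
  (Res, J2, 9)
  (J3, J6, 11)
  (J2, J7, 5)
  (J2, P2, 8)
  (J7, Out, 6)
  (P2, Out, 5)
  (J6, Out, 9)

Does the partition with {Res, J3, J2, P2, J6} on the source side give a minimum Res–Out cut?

No — its capacity is 19, but the minimum cut has capacity 18.

Given cut capacity: 5 + 5 + 9 = 19.
Augment Res→J3→J6→Out: bottleneck 9, flow now 9.
Augment Res→J2→J7→Out: bottleneck 5, flow now 14.
Augment Res→J2→P2→Out: bottleneck 4, flow now 18.
No augmenting path remains; maximum flow = 18.
In the residual graph, reachable from Res: {Res, J3, J6}.
Min-cut edges: Res→J2 (9), J6→Out (9); capacity 9 + 9 = 18.
Cut capacity 19 exceeds the max flow 18, so it is not minimum.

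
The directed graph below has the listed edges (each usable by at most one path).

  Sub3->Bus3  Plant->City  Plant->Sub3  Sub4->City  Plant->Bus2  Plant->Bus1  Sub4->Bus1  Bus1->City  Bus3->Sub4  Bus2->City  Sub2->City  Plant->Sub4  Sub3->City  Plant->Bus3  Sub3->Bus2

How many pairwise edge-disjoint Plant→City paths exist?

Assign every edge capacity 1; by Menger, the answer equals the max flow.
Path Plant→City (+1); total 1.
Path Plant→Sub3→City (+1); total 2.
Path Plant→Bus1→City (+1); total 3.
Path Plant→Bus2→City (+1); total 4.
Path Plant→Sub4→City (+1); total 5.
No residual Plant→City path; max flow = 5.
Certifying cut of size 5: {Bus1→City, Plant→Bus2, Plant→City, Plant→Sub3, Sub4→City}.

5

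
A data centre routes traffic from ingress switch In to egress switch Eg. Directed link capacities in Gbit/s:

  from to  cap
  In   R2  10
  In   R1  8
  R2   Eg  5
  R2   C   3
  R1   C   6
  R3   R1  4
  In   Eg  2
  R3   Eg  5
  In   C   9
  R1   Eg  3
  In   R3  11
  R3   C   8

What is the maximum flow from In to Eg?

15

Augment In→Eg: bottleneck 2, flow now 2.
Augment In→R2→Eg: bottleneck 5, flow now 7.
Augment In→R3→Eg: bottleneck 5, flow now 12.
Augment In→R1→Eg: bottleneck 3, flow now 15.
No augmenting path remains; maximum flow = 15.
In the residual graph, reachable from In: {In, R2, R3, R1, C}.
Min-cut edges: In→Eg (2), R2→Eg (5), R3→Eg (5), R1→Eg (3); capacity 2 + 5 + 5 + 3 = 15.
This cut is saturated, so no flow can exceed 15.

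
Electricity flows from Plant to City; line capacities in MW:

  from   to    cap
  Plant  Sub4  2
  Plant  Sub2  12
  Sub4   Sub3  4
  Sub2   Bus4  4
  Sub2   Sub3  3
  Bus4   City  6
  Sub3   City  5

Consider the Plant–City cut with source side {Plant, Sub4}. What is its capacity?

16

Edges leaving {Plant, Sub4}: Plant→Sub2 (12), Sub4→Sub3 (4).
Cut capacity = 12 + 4 = 16.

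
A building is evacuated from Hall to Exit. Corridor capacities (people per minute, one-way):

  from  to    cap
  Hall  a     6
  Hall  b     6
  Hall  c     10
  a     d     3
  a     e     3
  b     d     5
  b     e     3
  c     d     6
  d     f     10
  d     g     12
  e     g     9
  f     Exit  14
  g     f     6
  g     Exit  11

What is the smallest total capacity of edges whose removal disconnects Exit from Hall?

18

Augment Hall→a→d→f→Exit: bottleneck 3, flow now 3.
Augment Hall→a→e→g→Exit: bottleneck 3, flow now 6.
Augment Hall→b→d→f→Exit: bottleneck 5, flow now 11.
Augment Hall→b→e→g→Exit: bottleneck 1, flow now 12.
Augment Hall→c→d→f→Exit: bottleneck 2, flow now 14.
Augment Hall→c→d→g→Exit: bottleneck 4, flow now 18.
No augmenting path remains; maximum flow = 18.
By max-flow min-cut, the minimum cut capacity equals the max flow.
In the residual graph, reachable from Hall: {Hall, c}.
Min-cut edges: Hall→a (6), Hall→b (6), c→d (6); capacity 6 + 6 + 6 = 18.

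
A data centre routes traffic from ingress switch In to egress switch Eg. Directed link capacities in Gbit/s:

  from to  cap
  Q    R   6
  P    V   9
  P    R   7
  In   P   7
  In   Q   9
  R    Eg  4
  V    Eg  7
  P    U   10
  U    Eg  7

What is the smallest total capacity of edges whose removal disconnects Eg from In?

11

Augment In→P→R→Eg: bottleneck 4, flow now 4.
Augment In→P→U→Eg: bottleneck 3, flow now 7.
Augment In→Q→R→P→U→Eg: bottleneck 4, flow now 11. (uses reverse residual edge)
No augmenting path remains; maximum flow = 11.
By max-flow min-cut, the minimum cut capacity equals the max flow.
In the residual graph, reachable from In: {In, Q, R}.
Min-cut edges: In→P (7), R→Eg (4); capacity 7 + 4 = 11.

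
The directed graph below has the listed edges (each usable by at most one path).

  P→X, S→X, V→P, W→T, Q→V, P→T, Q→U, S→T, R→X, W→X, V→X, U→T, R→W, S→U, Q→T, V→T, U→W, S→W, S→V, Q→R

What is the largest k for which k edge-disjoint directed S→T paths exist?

Assign every edge capacity 1; by Menger, the answer equals the max flow.
Path S→T (+1); total 1.
Path S→U→T (+1); total 2.
Path S→V→T (+1); total 3.
Path S→W→T (+1); total 4.
No residual S→T path; max flow = 4.
Certifying cut of size 4: {S→T, S→U, S→V, S→W}.

4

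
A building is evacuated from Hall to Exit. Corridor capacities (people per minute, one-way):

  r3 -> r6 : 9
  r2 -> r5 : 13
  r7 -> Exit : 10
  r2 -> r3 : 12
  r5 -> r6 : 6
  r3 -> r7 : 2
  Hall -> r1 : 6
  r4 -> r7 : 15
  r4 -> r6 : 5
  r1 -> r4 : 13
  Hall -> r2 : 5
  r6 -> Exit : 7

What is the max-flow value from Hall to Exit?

Augment Hall→r1→r4→r6→Exit: bottleneck 5, flow now 5.
Augment Hall→r1→r4→r7→Exit: bottleneck 1, flow now 6.
Augment Hall→r2→r3→r6→Exit: bottleneck 2, flow now 8.
Augment Hall→r2→r3→r7→Exit: bottleneck 2, flow now 10.
Augment Hall→r2→r3→r6→r4→r7→Exit: bottleneck 1, flow now 11. (uses reverse residual edge)
No augmenting path remains; maximum flow = 11.
In the residual graph, reachable from Hall: {Hall}.
Min-cut edges: Hall→r1 (6), Hall→r2 (5); capacity 6 + 5 = 11.
This cut is saturated, so no flow can exceed 11.

11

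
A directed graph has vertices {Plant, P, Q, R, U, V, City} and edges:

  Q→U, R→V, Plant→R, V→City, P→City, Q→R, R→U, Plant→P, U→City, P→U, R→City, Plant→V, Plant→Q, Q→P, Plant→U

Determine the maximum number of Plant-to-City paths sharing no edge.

4

Assign every edge capacity 1; by Menger, the answer equals the max flow.
Path Plant→P→City (+1); total 1.
Path Plant→R→City (+1); total 2.
Path Plant→U→City (+1); total 3.
Path Plant→V→City (+1); total 4.
No residual Plant→City path; max flow = 4.
Certifying cut of size 4: {P→City, R→City, U→City, V→City}.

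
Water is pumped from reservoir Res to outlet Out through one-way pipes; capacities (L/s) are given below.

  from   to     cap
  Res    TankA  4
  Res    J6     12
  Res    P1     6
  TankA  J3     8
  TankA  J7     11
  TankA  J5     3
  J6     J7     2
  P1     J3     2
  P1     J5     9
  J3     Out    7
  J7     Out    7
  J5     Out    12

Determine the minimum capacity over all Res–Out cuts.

Augment Res→TankA→J3→Out: bottleneck 4, flow now 4.
Augment Res→J6→J7→Out: bottleneck 2, flow now 6.
Augment Res→P1→J3→Out: bottleneck 2, flow now 8.
Augment Res→P1→J5→Out: bottleneck 4, flow now 12.
No augmenting path remains; maximum flow = 12.
By max-flow min-cut, the minimum cut capacity equals the max flow.
In the residual graph, reachable from Res: {Res, J6}.
Min-cut edges: Res→TankA (4), Res→P1 (6), J6→J7 (2); capacity 4 + 6 + 2 = 12.

12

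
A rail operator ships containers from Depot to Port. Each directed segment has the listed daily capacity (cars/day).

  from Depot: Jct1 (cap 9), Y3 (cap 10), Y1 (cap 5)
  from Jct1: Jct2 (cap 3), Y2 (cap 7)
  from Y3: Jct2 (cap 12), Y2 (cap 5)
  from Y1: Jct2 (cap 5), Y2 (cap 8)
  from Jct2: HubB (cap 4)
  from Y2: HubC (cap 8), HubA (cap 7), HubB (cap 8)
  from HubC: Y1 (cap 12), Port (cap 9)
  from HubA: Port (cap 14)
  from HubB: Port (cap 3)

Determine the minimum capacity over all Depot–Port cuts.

18

Augment Depot→Jct1→Jct2→HubB→Port: bottleneck 3, flow now 3.
Augment Depot→Jct1→Y2→HubC→Port: bottleneck 6, flow now 9.
Augment Depot→Y3→Y2→HubC→Port: bottleneck 2, flow now 11.
Augment Depot→Y3→Y2→HubA→Port: bottleneck 3, flow now 14.
Augment Depot→Y1→Y2→HubA→Port: bottleneck 4, flow now 18.
No augmenting path remains; maximum flow = 18.
By max-flow min-cut, the minimum cut capacity equals the max flow.
In the residual graph, reachable from Depot: {Depot, Jct1, Y3, Y1, Jct2, Y2, HubB}.
Min-cut edges: Y2→HubC (8), Y2→HubA (7), HubB→Port (3); capacity 8 + 7 + 3 = 18.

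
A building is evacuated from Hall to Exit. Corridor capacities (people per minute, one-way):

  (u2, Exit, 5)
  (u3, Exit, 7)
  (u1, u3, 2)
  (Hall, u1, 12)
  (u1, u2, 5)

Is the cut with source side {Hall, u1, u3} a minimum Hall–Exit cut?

Given cut capacity: 5 + 7 = 12.
Augment Hall→u1→u2→Exit: bottleneck 5, flow now 5.
Augment Hall→u1→u3→Exit: bottleneck 2, flow now 7.
No augmenting path remains; maximum flow = 7.
In the residual graph, reachable from Hall: {Hall, u1}.
Min-cut edges: u1→u2 (5), u1→u3 (2); capacity 5 + 2 = 7.
Cut capacity 12 exceeds the max flow 7, so it is not minimum.

No — its capacity is 12, but the minimum cut has capacity 7.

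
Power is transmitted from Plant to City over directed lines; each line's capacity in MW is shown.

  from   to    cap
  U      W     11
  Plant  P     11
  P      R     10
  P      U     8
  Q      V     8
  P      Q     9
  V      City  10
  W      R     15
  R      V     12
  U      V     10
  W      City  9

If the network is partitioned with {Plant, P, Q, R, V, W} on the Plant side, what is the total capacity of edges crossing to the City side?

27

Edges leaving {Plant, P, Q, R, V, W}: P→U (8), V→City (10), W→City (9).
Cut capacity = 8 + 10 + 9 = 27.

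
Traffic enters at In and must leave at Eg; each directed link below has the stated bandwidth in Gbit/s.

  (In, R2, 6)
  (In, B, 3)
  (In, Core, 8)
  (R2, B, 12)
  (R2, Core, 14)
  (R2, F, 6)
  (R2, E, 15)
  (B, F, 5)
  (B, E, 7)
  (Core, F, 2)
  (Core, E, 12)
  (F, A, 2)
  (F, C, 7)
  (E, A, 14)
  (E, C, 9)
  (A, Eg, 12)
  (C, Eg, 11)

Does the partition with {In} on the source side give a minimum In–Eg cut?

Yes — it is a minimum cut (capacity 17).

Given cut capacity: 6 + 3 + 8 = 17.
Augment In→R2→F→A→Eg: bottleneck 2, flow now 2.
Augment In→R2→F→C→Eg: bottleneck 4, flow now 6.
Augment In→B→F→C→Eg: bottleneck 3, flow now 9.
Augment In→Core→E→A→Eg: bottleneck 8, flow now 17.
No augmenting path remains; maximum flow = 17.
Cut capacity 17 equals the max flow, so it is a minimum cut.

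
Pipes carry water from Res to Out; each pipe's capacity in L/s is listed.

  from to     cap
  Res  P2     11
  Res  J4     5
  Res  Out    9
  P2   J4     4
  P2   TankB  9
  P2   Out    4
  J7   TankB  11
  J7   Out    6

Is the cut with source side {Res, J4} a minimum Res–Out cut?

No — its capacity is 20, but the minimum cut has capacity 13.

Given cut capacity: 11 + 9 = 20.
Augment Res→Out: bottleneck 9, flow now 9.
Augment Res→P2→Out: bottleneck 4, flow now 13.
No augmenting path remains; maximum flow = 13.
In the residual graph, reachable from Res: {Res, P2, J4, TankB}.
Min-cut edges: Res→Out (9), P2→Out (4); capacity 9 + 4 = 13.
Cut capacity 20 exceeds the max flow 13, so it is not minimum.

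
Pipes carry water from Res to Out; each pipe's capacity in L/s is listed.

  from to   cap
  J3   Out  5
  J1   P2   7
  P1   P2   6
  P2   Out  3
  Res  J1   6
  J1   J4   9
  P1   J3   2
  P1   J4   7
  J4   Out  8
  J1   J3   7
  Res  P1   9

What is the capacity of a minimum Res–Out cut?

Augment Res→P1→J3→Out: bottleneck 2, flow now 2.
Augment Res→P1→P2→Out: bottleneck 3, flow now 5.
Augment Res→P1→J4→Out: bottleneck 4, flow now 9.
Augment Res→J1→J3→Out: bottleneck 3, flow now 12.
Augment Res→J1→J4→Out: bottleneck 3, flow now 15.
No augmenting path remains; maximum flow = 15.
By max-flow min-cut, the minimum cut capacity equals the max flow.
In the residual graph, reachable from Res: {Res}.
Min-cut edges: Res→P1 (9), Res→J1 (6); capacity 9 + 6 = 15.

15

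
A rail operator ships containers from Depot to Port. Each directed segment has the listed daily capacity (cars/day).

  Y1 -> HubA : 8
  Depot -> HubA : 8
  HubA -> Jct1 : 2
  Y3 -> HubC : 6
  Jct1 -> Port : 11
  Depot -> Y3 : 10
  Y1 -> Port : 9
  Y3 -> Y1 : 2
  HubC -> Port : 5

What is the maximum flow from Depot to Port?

Augment Depot→HubA→Jct1→Port: bottleneck 2, flow now 2.
Augment Depot→Y3→HubC→Port: bottleneck 5, flow now 7.
Augment Depot→Y3→Y1→Port: bottleneck 2, flow now 9.
No augmenting path remains; maximum flow = 9.
In the residual graph, reachable from Depot: {Depot, HubA, Y3, HubC}.
Min-cut edges: HubA→Jct1 (2), Y3→Y1 (2), HubC→Port (5); capacity 2 + 2 + 5 = 9.
This cut is saturated, so no flow can exceed 9.

9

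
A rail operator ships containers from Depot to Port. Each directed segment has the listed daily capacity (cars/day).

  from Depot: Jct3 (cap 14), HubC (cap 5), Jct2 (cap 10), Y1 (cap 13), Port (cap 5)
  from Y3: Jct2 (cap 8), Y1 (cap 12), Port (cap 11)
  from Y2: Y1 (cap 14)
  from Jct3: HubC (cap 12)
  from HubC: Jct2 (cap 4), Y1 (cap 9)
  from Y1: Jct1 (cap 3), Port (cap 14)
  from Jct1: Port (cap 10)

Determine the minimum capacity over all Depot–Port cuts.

22

Augment Depot→Port: bottleneck 5, flow now 5.
Augment Depot→Y1→Port: bottleneck 13, flow now 18.
Augment Depot→HubC→Y1→Port: bottleneck 1, flow now 19.
Augment Depot→HubC→Y1→Jct1→Port: bottleneck 3, flow now 22.
No augmenting path remains; maximum flow = 22.
By max-flow min-cut, the minimum cut capacity equals the max flow.
In the residual graph, reachable from Depot: {Depot, Jct3, HubC, Jct2, Y1}.
Min-cut edges: Depot→Port (5), Y1→Jct1 (3), Y1→Port (14); capacity 5 + 3 + 14 = 22.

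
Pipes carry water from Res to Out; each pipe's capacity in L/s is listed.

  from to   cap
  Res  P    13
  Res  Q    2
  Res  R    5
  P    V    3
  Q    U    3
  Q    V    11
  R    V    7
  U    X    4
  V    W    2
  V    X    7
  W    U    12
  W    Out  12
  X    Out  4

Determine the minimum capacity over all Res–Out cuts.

Augment Res→P→V→W→Out: bottleneck 2, flow now 2.
Augment Res→P→V→X→Out: bottleneck 1, flow now 3.
Augment Res→Q→U→X→Out: bottleneck 2, flow now 5.
Augment Res→R→V→X→Out: bottleneck 1, flow now 6.
No augmenting path remains; maximum flow = 6.
By max-flow min-cut, the minimum cut capacity equals the max flow.
In the residual graph, reachable from Res: {Res, P, Q, R, U, V, X}.
Min-cut edges: V→W (2), X→Out (4); capacity 2 + 4 = 6.

6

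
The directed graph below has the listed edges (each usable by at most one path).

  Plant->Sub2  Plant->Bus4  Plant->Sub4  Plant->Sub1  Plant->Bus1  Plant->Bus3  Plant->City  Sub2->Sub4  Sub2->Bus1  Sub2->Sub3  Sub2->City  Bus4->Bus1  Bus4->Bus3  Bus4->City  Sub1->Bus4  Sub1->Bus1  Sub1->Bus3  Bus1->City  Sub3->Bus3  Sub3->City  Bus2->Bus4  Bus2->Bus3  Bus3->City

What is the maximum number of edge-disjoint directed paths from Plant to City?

5

Assign every edge capacity 1; by Menger, the answer equals the max flow.
Path Plant→City (+1); total 1.
Path Plant→Sub2→City (+1); total 2.
Path Plant→Bus4→City (+1); total 3.
Path Plant→Bus1→City (+1); total 4.
Path Plant→Bus3→City (+1); total 5.
No residual Plant→City path; max flow = 5.
Certifying cut of size 5: {Bus1→City, Bus3→City, Bus4→City, Plant→City, Plant→Sub2}.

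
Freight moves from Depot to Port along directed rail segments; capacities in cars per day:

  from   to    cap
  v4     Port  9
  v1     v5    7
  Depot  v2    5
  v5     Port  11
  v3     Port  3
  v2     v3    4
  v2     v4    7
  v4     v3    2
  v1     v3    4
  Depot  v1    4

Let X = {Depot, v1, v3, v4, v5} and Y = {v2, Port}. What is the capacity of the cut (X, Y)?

Edges leaving {Depot, v1, v3, v4, v5}: Depot→v2 (5), v3→Port (3), v4→Port (9), v5→Port (11).
Cut capacity = 5 + 3 + 9 + 11 = 28.

28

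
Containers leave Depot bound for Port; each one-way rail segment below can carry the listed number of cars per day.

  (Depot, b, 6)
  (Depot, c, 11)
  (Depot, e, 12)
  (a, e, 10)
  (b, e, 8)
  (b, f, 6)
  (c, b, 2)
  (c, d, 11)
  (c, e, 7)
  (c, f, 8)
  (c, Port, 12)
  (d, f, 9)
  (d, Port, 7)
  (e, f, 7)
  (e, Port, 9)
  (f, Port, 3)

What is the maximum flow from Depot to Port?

23

Augment Depot→c→Port: bottleneck 11, flow now 11.
Augment Depot→e→Port: bottleneck 9, flow now 20.
Augment Depot→b→f→Port: bottleneck 3, flow now 23.
No augmenting path remains; maximum flow = 23.
In the residual graph, reachable from Depot: {Depot, b, e, f}.
Min-cut edges: Depot→c (11), e→Port (9), f→Port (3); capacity 11 + 9 + 3 = 23.
This cut is saturated, so no flow can exceed 23.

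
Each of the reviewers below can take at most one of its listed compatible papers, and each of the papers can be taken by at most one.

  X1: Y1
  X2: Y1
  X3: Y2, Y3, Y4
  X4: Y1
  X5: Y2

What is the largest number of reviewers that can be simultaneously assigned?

3

Unit-capacity flow: source→left, listed edges, right→sink; max matching = max flow.
Augmenting path X1→Y1 (+1); matched 1.
Augmenting path X3→Y2 (+1); matched 2.
Augmenting path X5→Y2→X3→Y3 (+1); matched 3.
No augmenting path remains; maximum matching = 3.
König certificate: {X3, X5, Y1} is a vertex cover of size 3 (every listed pair touches it), so no matching can be larger.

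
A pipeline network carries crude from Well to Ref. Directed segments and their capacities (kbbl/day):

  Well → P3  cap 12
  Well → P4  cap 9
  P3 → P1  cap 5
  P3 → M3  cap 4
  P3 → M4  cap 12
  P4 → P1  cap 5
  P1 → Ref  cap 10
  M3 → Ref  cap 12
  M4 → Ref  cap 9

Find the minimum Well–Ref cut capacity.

17

Augment Well→P3→P1→Ref: bottleneck 5, flow now 5.
Augment Well→P3→M3→Ref: bottleneck 4, flow now 9.
Augment Well→P3→M4→Ref: bottleneck 3, flow now 12.
Augment Well→P4→P1→Ref: bottleneck 5, flow now 17.
No augmenting path remains; maximum flow = 17.
By max-flow min-cut, the minimum cut capacity equals the max flow.
In the residual graph, reachable from Well: {Well, P4}.
Min-cut edges: Well→P3 (12), P4→P1 (5); capacity 12 + 5 = 17.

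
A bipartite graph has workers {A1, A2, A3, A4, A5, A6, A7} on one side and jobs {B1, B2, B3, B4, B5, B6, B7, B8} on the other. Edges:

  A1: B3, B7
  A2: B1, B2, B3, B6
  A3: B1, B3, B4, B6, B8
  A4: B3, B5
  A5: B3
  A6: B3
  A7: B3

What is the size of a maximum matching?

5

Unit-capacity flow: source→left, listed edges, right→sink; max matching = max flow.
Augmenting path A1→B3 (+1); matched 1.
Augmenting path A2→B1 (+1); matched 2.
Augmenting path A3→B4 (+1); matched 3.
Augmenting path A4→B5 (+1); matched 4.
Augmenting path A5→B3→A1→B7 (+1); matched 5.
No augmenting path remains; maximum matching = 5.
König certificate: {A1, A2, A3, A4, B3} is a vertex cover of size 5 (every listed pair touches it), so no matching can be larger.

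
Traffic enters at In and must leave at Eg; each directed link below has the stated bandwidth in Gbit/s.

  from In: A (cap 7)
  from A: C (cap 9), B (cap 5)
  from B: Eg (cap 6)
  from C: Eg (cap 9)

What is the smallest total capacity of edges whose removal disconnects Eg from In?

Augment In→A→B→Eg: bottleneck 5, flow now 5.
Augment In→A→C→Eg: bottleneck 2, flow now 7.
No augmenting path remains; maximum flow = 7.
By max-flow min-cut, the minimum cut capacity equals the max flow.
In the residual graph, reachable from In: {In}.
Min-cut edges: In→A (7); capacity 7 = 7.

7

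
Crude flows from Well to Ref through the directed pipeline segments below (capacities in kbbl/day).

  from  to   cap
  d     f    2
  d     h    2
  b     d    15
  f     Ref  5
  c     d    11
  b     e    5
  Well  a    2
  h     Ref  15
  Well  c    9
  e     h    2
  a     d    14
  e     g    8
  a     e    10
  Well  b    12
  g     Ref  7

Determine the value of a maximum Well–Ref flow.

11

Augment Well→a→d→f→Ref: bottleneck 2, flow now 2.
Augment Well→b→d→h→Ref: bottleneck 2, flow now 4.
Augment Well→b→e→g→Ref: bottleneck 5, flow now 9.
Augment Well→b→d→a→e→g→Ref: bottleneck 2, flow now 11. (uses reverse residual edge)
No augmenting path remains; maximum flow = 11.
In the residual graph, reachable from Well: {Well, b, c, d}.
Min-cut edges: Well→a (2), b→e (5), d→f (2), d→h (2); capacity 2 + 5 + 2 + 2 = 11.
This cut is saturated, so no flow can exceed 11.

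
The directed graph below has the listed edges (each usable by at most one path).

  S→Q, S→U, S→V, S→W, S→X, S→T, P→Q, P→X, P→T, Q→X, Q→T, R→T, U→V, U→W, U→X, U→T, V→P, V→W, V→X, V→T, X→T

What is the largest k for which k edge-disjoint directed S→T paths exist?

Assign every edge capacity 1; by Menger, the answer equals the max flow.
Path S→T (+1); total 1.
Path S→Q→T (+1); total 2.
Path S→U→T (+1); total 3.
Path S→V→T (+1); total 4.
Path S→X→T (+1); total 5.
No residual S→T path; max flow = 5.
Certifying cut of size 5: {S→Q, S→T, S→U, S→V, S→X}.

5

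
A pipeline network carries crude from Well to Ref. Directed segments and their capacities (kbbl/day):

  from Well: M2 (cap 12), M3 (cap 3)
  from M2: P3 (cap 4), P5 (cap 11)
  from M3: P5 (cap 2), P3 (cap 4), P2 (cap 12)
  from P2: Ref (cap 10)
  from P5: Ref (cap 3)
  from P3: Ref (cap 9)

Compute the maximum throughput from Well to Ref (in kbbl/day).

10

Augment Well→M2→P5→Ref: bottleneck 3, flow now 3.
Augment Well→M2→P3→Ref: bottleneck 4, flow now 7.
Augment Well→M3→P2→Ref: bottleneck 3, flow now 10.
No augmenting path remains; maximum flow = 10.
In the residual graph, reachable from Well: {Well, M2, P5}.
Min-cut edges: Well→M3 (3), M2→P3 (4), P5→Ref (3); capacity 3 + 4 + 3 = 10.
This cut is saturated, so no flow can exceed 10.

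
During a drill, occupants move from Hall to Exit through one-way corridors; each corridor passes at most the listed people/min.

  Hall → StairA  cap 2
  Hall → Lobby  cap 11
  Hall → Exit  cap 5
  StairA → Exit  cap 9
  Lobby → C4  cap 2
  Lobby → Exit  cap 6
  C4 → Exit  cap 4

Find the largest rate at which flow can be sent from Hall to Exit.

15

Augment Hall→Exit: bottleneck 5, flow now 5.
Augment Hall→StairA→Exit: bottleneck 2, flow now 7.
Augment Hall→Lobby→Exit: bottleneck 6, flow now 13.
Augment Hall→Lobby→C4→Exit: bottleneck 2, flow now 15.
No augmenting path remains; maximum flow = 15.
In the residual graph, reachable from Hall: {Hall, Lobby}.
Min-cut edges: Hall→StairA (2), Hall→Exit (5), Lobby→C4 (2), Lobby→Exit (6); capacity 2 + 5 + 2 + 6 = 15.
This cut is saturated, so no flow can exceed 15.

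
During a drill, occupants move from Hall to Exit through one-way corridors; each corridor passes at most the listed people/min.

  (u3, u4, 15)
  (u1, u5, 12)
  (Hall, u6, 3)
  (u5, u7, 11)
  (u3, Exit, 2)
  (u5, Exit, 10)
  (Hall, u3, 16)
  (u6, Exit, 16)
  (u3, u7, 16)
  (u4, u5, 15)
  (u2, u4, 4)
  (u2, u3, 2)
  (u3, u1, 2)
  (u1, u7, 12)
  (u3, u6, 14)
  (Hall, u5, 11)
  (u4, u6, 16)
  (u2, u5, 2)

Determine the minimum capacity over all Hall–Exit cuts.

28

Augment Hall→u3→Exit: bottleneck 2, flow now 2.
Augment Hall→u5→Exit: bottleneck 10, flow now 12.
Augment Hall→u6→Exit: bottleneck 3, flow now 15.
Augment Hall→u3→u6→Exit: bottleneck 13, flow now 28.
No augmenting path remains; maximum flow = 28.
By max-flow min-cut, the minimum cut capacity equals the max flow.
In the residual graph, reachable from Hall: {Hall, u1, u3, u4, u5, u6, u7}.
Min-cut edges: u3→Exit (2), u5→Exit (10), u6→Exit (16); capacity 2 + 10 + 16 = 28.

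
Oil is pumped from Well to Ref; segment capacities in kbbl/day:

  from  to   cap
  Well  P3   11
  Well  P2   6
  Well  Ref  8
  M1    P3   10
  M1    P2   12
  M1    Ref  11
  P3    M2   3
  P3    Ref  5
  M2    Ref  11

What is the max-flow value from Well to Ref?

Augment Well→Ref: bottleneck 8, flow now 8.
Augment Well→P3→Ref: bottleneck 5, flow now 13.
Augment Well→P3→M2→Ref: bottleneck 3, flow now 16.
No augmenting path remains; maximum flow = 16.
In the residual graph, reachable from Well: {Well, P3, P2}.
Min-cut edges: Well→Ref (8), P3→M2 (3), P3→Ref (5); capacity 8 + 3 + 5 = 16.
This cut is saturated, so no flow can exceed 16.

16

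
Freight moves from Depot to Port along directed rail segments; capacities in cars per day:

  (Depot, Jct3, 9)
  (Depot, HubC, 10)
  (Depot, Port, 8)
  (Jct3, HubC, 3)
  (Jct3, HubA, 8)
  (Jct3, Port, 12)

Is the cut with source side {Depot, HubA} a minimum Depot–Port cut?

No — its capacity is 27, but the minimum cut has capacity 17.

Given cut capacity: 9 + 10 + 8 = 27.
Augment Depot→Port: bottleneck 8, flow now 8.
Augment Depot→Jct3→Port: bottleneck 9, flow now 17.
No augmenting path remains; maximum flow = 17.
In the residual graph, reachable from Depot: {Depot, HubC}.
Min-cut edges: Depot→Jct3 (9), Depot→Port (8); capacity 9 + 8 = 17.
Cut capacity 27 exceeds the max flow 17, so it is not minimum.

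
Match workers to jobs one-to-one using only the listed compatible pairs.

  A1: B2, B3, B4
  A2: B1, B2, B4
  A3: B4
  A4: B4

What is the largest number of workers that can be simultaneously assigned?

3

Unit-capacity flow: source→left, listed edges, right→sink; max matching = max flow.
Augmenting path A1→B2 (+1); matched 1.
Augmenting path A2→B1 (+1); matched 2.
Augmenting path A3→B4 (+1); matched 3.
No augmenting path remains; maximum matching = 3.
König certificate: {A1, A2, B4} is a vertex cover of size 3 (every listed pair touches it), so no matching can be larger.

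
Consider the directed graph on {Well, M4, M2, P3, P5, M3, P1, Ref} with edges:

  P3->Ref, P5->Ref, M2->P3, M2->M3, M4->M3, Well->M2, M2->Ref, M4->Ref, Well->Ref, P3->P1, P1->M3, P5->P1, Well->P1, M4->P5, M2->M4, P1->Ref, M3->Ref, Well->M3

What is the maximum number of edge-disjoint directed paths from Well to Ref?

4

Assign every edge capacity 1; by Menger, the answer equals the max flow.
Path Well→Ref (+1); total 1.
Path Well→M2→Ref (+1); total 2.
Path Well→M3→Ref (+1); total 3.
Path Well→P1→Ref (+1); total 4.
No residual Well→Ref path; max flow = 4.
Certifying cut of size 4: {Well→M2, Well→M3, Well→P1, Well→Ref}.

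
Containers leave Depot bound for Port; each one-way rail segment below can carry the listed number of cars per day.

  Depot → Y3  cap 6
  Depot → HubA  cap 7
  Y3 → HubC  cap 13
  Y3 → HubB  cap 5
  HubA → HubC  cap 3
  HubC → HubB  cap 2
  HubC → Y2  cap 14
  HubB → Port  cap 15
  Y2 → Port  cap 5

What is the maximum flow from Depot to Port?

Augment Depot→Y3→HubB→Port: bottleneck 5, flow now 5.
Augment Depot→Y3→HubC→HubB→Port: bottleneck 1, flow now 6.
Augment Depot→HubA→HubC→HubB→Port: bottleneck 1, flow now 7.
Augment Depot→HubA→HubC→Y2→Port: bottleneck 2, flow now 9.
No augmenting path remains; maximum flow = 9.
In the residual graph, reachable from Depot: {Depot, HubA}.
Min-cut edges: Depot→Y3 (6), HubA→HubC (3); capacity 6 + 3 = 9.
This cut is saturated, so no flow can exceed 9.

9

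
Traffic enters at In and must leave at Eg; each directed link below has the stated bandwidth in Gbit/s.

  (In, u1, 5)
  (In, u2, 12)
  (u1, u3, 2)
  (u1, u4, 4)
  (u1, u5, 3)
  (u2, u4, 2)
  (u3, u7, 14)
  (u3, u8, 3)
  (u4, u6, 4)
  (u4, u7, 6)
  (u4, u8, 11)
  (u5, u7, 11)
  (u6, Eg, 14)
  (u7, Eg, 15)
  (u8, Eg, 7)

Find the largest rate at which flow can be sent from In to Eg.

7

Augment In→u1→u3→u7→Eg: bottleneck 2, flow now 2.
Augment In→u1→u4→u6→Eg: bottleneck 3, flow now 5.
Augment In→u2→u4→u6→Eg: bottleneck 1, flow now 6.
Augment In→u2→u4→u7→Eg: bottleneck 1, flow now 7.
No augmenting path remains; maximum flow = 7.
In the residual graph, reachable from In: {In, u2}.
Min-cut edges: In→u1 (5), u2→u4 (2); capacity 5 + 2 = 7.
This cut is saturated, so no flow can exceed 7.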